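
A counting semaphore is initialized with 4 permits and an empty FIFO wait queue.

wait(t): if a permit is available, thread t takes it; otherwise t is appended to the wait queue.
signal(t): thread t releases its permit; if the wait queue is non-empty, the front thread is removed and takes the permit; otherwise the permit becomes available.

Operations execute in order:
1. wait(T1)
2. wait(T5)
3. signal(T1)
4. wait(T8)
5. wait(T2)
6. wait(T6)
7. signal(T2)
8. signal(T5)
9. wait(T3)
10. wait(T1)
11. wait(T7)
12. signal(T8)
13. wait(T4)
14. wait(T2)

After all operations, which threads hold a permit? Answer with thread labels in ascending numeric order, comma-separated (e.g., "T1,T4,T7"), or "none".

Step 1: wait(T1) -> count=3 queue=[] holders={T1}
Step 2: wait(T5) -> count=2 queue=[] holders={T1,T5}
Step 3: signal(T1) -> count=3 queue=[] holders={T5}
Step 4: wait(T8) -> count=2 queue=[] holders={T5,T8}
Step 5: wait(T2) -> count=1 queue=[] holders={T2,T5,T8}
Step 6: wait(T6) -> count=0 queue=[] holders={T2,T5,T6,T8}
Step 7: signal(T2) -> count=1 queue=[] holders={T5,T6,T8}
Step 8: signal(T5) -> count=2 queue=[] holders={T6,T8}
Step 9: wait(T3) -> count=1 queue=[] holders={T3,T6,T8}
Step 10: wait(T1) -> count=0 queue=[] holders={T1,T3,T6,T8}
Step 11: wait(T7) -> count=0 queue=[T7] holders={T1,T3,T6,T8}
Step 12: signal(T8) -> count=0 queue=[] holders={T1,T3,T6,T7}
Step 13: wait(T4) -> count=0 queue=[T4] holders={T1,T3,T6,T7}
Step 14: wait(T2) -> count=0 queue=[T4,T2] holders={T1,T3,T6,T7}
Final holders: T1,T3,T6,T7

Answer: T1,T3,T6,T7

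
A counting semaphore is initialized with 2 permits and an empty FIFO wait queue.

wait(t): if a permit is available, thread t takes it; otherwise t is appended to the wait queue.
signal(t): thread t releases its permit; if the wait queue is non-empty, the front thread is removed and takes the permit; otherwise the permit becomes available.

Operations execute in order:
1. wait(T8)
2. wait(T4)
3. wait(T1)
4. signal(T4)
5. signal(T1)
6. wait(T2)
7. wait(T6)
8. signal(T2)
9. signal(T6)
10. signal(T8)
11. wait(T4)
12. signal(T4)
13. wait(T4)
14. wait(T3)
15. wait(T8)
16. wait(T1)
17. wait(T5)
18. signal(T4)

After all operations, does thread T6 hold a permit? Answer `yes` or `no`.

Step 1: wait(T8) -> count=1 queue=[] holders={T8}
Step 2: wait(T4) -> count=0 queue=[] holders={T4,T8}
Step 3: wait(T1) -> count=0 queue=[T1] holders={T4,T8}
Step 4: signal(T4) -> count=0 queue=[] holders={T1,T8}
Step 5: signal(T1) -> count=1 queue=[] holders={T8}
Step 6: wait(T2) -> count=0 queue=[] holders={T2,T8}
Step 7: wait(T6) -> count=0 queue=[T6] holders={T2,T8}
Step 8: signal(T2) -> count=0 queue=[] holders={T6,T8}
Step 9: signal(T6) -> count=1 queue=[] holders={T8}
Step 10: signal(T8) -> count=2 queue=[] holders={none}
Step 11: wait(T4) -> count=1 queue=[] holders={T4}
Step 12: signal(T4) -> count=2 queue=[] holders={none}
Step 13: wait(T4) -> count=1 queue=[] holders={T4}
Step 14: wait(T3) -> count=0 queue=[] holders={T3,T4}
Step 15: wait(T8) -> count=0 queue=[T8] holders={T3,T4}
Step 16: wait(T1) -> count=0 queue=[T8,T1] holders={T3,T4}
Step 17: wait(T5) -> count=0 queue=[T8,T1,T5] holders={T3,T4}
Step 18: signal(T4) -> count=0 queue=[T1,T5] holders={T3,T8}
Final holders: {T3,T8} -> T6 not in holders

Answer: no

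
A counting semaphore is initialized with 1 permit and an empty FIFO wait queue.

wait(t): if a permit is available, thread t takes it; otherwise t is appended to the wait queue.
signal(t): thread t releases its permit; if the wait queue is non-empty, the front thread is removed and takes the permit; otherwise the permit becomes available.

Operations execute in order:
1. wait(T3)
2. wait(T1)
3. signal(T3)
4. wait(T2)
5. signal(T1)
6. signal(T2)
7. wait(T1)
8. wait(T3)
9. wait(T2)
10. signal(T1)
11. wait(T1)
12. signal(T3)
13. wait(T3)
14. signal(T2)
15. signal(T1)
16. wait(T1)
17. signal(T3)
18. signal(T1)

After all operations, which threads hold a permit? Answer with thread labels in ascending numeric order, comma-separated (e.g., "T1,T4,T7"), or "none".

Answer: none

Derivation:
Step 1: wait(T3) -> count=0 queue=[] holders={T3}
Step 2: wait(T1) -> count=0 queue=[T1] holders={T3}
Step 3: signal(T3) -> count=0 queue=[] holders={T1}
Step 4: wait(T2) -> count=0 queue=[T2] holders={T1}
Step 5: signal(T1) -> count=0 queue=[] holders={T2}
Step 6: signal(T2) -> count=1 queue=[] holders={none}
Step 7: wait(T1) -> count=0 queue=[] holders={T1}
Step 8: wait(T3) -> count=0 queue=[T3] holders={T1}
Step 9: wait(T2) -> count=0 queue=[T3,T2] holders={T1}
Step 10: signal(T1) -> count=0 queue=[T2] holders={T3}
Step 11: wait(T1) -> count=0 queue=[T2,T1] holders={T3}
Step 12: signal(T3) -> count=0 queue=[T1] holders={T2}
Step 13: wait(T3) -> count=0 queue=[T1,T3] holders={T2}
Step 14: signal(T2) -> count=0 queue=[T3] holders={T1}
Step 15: signal(T1) -> count=0 queue=[] holders={T3}
Step 16: wait(T1) -> count=0 queue=[T1] holders={T3}
Step 17: signal(T3) -> count=0 queue=[] holders={T1}
Step 18: signal(T1) -> count=1 queue=[] holders={none}
Final holders: none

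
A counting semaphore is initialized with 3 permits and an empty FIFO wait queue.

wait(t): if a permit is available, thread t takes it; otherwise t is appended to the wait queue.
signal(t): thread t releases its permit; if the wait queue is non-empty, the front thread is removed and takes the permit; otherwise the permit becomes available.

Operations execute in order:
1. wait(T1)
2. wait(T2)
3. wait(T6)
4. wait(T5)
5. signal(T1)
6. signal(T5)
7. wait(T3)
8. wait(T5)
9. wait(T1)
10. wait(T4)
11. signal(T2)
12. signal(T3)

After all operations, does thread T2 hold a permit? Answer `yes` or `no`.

Step 1: wait(T1) -> count=2 queue=[] holders={T1}
Step 2: wait(T2) -> count=1 queue=[] holders={T1,T2}
Step 3: wait(T6) -> count=0 queue=[] holders={T1,T2,T6}
Step 4: wait(T5) -> count=0 queue=[T5] holders={T1,T2,T6}
Step 5: signal(T1) -> count=0 queue=[] holders={T2,T5,T6}
Step 6: signal(T5) -> count=1 queue=[] holders={T2,T6}
Step 7: wait(T3) -> count=0 queue=[] holders={T2,T3,T6}
Step 8: wait(T5) -> count=0 queue=[T5] holders={T2,T3,T6}
Step 9: wait(T1) -> count=0 queue=[T5,T1] holders={T2,T3,T6}
Step 10: wait(T4) -> count=0 queue=[T5,T1,T4] holders={T2,T3,T6}
Step 11: signal(T2) -> count=0 queue=[T1,T4] holders={T3,T5,T6}
Step 12: signal(T3) -> count=0 queue=[T4] holders={T1,T5,T6}
Final holders: {T1,T5,T6} -> T2 not in holders

Answer: no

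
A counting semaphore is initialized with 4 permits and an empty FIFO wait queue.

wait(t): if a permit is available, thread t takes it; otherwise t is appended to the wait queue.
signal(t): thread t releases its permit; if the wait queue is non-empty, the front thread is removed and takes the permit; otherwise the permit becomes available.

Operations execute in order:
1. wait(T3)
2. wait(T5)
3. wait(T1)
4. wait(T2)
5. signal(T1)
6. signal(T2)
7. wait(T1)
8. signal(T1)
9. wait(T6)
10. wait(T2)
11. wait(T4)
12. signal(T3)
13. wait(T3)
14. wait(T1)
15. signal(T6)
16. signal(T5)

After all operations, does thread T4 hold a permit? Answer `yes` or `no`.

Step 1: wait(T3) -> count=3 queue=[] holders={T3}
Step 2: wait(T5) -> count=2 queue=[] holders={T3,T5}
Step 3: wait(T1) -> count=1 queue=[] holders={T1,T3,T5}
Step 4: wait(T2) -> count=0 queue=[] holders={T1,T2,T3,T5}
Step 5: signal(T1) -> count=1 queue=[] holders={T2,T3,T5}
Step 6: signal(T2) -> count=2 queue=[] holders={T3,T5}
Step 7: wait(T1) -> count=1 queue=[] holders={T1,T3,T5}
Step 8: signal(T1) -> count=2 queue=[] holders={T3,T5}
Step 9: wait(T6) -> count=1 queue=[] holders={T3,T5,T6}
Step 10: wait(T2) -> count=0 queue=[] holders={T2,T3,T5,T6}
Step 11: wait(T4) -> count=0 queue=[T4] holders={T2,T3,T5,T6}
Step 12: signal(T3) -> count=0 queue=[] holders={T2,T4,T5,T6}
Step 13: wait(T3) -> count=0 queue=[T3] holders={T2,T4,T5,T6}
Step 14: wait(T1) -> count=0 queue=[T3,T1] holders={T2,T4,T5,T6}
Step 15: signal(T6) -> count=0 queue=[T1] holders={T2,T3,T4,T5}
Step 16: signal(T5) -> count=0 queue=[] holders={T1,T2,T3,T4}
Final holders: {T1,T2,T3,T4} -> T4 in holders

Answer: yes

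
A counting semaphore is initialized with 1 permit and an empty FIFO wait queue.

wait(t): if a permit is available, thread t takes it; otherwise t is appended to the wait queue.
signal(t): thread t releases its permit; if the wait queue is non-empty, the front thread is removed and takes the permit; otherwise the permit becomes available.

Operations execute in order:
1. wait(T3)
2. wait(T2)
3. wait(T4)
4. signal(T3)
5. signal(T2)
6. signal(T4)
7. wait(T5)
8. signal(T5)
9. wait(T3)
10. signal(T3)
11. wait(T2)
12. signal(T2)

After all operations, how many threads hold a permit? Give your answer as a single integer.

Answer: 0

Derivation:
Step 1: wait(T3) -> count=0 queue=[] holders={T3}
Step 2: wait(T2) -> count=0 queue=[T2] holders={T3}
Step 3: wait(T4) -> count=0 queue=[T2,T4] holders={T3}
Step 4: signal(T3) -> count=0 queue=[T4] holders={T2}
Step 5: signal(T2) -> count=0 queue=[] holders={T4}
Step 6: signal(T4) -> count=1 queue=[] holders={none}
Step 7: wait(T5) -> count=0 queue=[] holders={T5}
Step 8: signal(T5) -> count=1 queue=[] holders={none}
Step 9: wait(T3) -> count=0 queue=[] holders={T3}
Step 10: signal(T3) -> count=1 queue=[] holders={none}
Step 11: wait(T2) -> count=0 queue=[] holders={T2}
Step 12: signal(T2) -> count=1 queue=[] holders={none}
Final holders: {none} -> 0 thread(s)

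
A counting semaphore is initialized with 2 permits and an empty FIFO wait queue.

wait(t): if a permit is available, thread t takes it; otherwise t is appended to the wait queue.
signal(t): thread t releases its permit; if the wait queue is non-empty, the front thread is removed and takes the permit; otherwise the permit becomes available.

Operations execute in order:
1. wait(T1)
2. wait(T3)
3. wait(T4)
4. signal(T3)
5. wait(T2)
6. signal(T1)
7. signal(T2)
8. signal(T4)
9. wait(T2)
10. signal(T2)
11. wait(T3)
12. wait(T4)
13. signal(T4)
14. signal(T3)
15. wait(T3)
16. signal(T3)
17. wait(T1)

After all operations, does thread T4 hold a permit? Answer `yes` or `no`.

Answer: no

Derivation:
Step 1: wait(T1) -> count=1 queue=[] holders={T1}
Step 2: wait(T3) -> count=0 queue=[] holders={T1,T3}
Step 3: wait(T4) -> count=0 queue=[T4] holders={T1,T3}
Step 4: signal(T3) -> count=0 queue=[] holders={T1,T4}
Step 5: wait(T2) -> count=0 queue=[T2] holders={T1,T4}
Step 6: signal(T1) -> count=0 queue=[] holders={T2,T4}
Step 7: signal(T2) -> count=1 queue=[] holders={T4}
Step 8: signal(T4) -> count=2 queue=[] holders={none}
Step 9: wait(T2) -> count=1 queue=[] holders={T2}
Step 10: signal(T2) -> count=2 queue=[] holders={none}
Step 11: wait(T3) -> count=1 queue=[] holders={T3}
Step 12: wait(T4) -> count=0 queue=[] holders={T3,T4}
Step 13: signal(T4) -> count=1 queue=[] holders={T3}
Step 14: signal(T3) -> count=2 queue=[] holders={none}
Step 15: wait(T3) -> count=1 queue=[] holders={T3}
Step 16: signal(T3) -> count=2 queue=[] holders={none}
Step 17: wait(T1) -> count=1 queue=[] holders={T1}
Final holders: {T1} -> T4 not in holders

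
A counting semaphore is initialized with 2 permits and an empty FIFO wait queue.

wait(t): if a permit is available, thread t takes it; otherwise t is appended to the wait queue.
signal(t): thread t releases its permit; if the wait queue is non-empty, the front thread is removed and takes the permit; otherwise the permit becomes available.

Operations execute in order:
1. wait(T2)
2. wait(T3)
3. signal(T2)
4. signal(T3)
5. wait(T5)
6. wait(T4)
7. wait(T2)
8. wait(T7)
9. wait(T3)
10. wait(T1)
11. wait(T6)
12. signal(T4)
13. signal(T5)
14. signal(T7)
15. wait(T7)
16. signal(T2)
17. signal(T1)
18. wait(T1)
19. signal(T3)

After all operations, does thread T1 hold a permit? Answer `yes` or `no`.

Answer: no

Derivation:
Step 1: wait(T2) -> count=1 queue=[] holders={T2}
Step 2: wait(T3) -> count=0 queue=[] holders={T2,T3}
Step 3: signal(T2) -> count=1 queue=[] holders={T3}
Step 4: signal(T3) -> count=2 queue=[] holders={none}
Step 5: wait(T5) -> count=1 queue=[] holders={T5}
Step 6: wait(T4) -> count=0 queue=[] holders={T4,T5}
Step 7: wait(T2) -> count=0 queue=[T2] holders={T4,T5}
Step 8: wait(T7) -> count=0 queue=[T2,T7] holders={T4,T5}
Step 9: wait(T3) -> count=0 queue=[T2,T7,T3] holders={T4,T5}
Step 10: wait(T1) -> count=0 queue=[T2,T7,T3,T1] holders={T4,T5}
Step 11: wait(T6) -> count=0 queue=[T2,T7,T3,T1,T6] holders={T4,T5}
Step 12: signal(T4) -> count=0 queue=[T7,T3,T1,T6] holders={T2,T5}
Step 13: signal(T5) -> count=0 queue=[T3,T1,T6] holders={T2,T7}
Step 14: signal(T7) -> count=0 queue=[T1,T6] holders={T2,T3}
Step 15: wait(T7) -> count=0 queue=[T1,T6,T7] holders={T2,T3}
Step 16: signal(T2) -> count=0 queue=[T6,T7] holders={T1,T3}
Step 17: signal(T1) -> count=0 queue=[T7] holders={T3,T6}
Step 18: wait(T1) -> count=0 queue=[T7,T1] holders={T3,T6}
Step 19: signal(T3) -> count=0 queue=[T1] holders={T6,T7}
Final holders: {T6,T7} -> T1 not in holders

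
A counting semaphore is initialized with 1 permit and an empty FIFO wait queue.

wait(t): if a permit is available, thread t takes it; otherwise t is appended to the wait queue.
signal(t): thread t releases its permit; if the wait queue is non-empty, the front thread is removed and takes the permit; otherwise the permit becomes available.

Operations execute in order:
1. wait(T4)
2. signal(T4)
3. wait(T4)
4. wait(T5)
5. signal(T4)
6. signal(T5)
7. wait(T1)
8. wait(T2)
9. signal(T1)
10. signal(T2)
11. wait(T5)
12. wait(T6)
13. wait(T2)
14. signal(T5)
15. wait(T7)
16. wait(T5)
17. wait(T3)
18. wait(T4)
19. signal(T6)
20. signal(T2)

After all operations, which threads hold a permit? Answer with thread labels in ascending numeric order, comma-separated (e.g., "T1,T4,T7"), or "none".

Step 1: wait(T4) -> count=0 queue=[] holders={T4}
Step 2: signal(T4) -> count=1 queue=[] holders={none}
Step 3: wait(T4) -> count=0 queue=[] holders={T4}
Step 4: wait(T5) -> count=0 queue=[T5] holders={T4}
Step 5: signal(T4) -> count=0 queue=[] holders={T5}
Step 6: signal(T5) -> count=1 queue=[] holders={none}
Step 7: wait(T1) -> count=0 queue=[] holders={T1}
Step 8: wait(T2) -> count=0 queue=[T2] holders={T1}
Step 9: signal(T1) -> count=0 queue=[] holders={T2}
Step 10: signal(T2) -> count=1 queue=[] holders={none}
Step 11: wait(T5) -> count=0 queue=[] holders={T5}
Step 12: wait(T6) -> count=0 queue=[T6] holders={T5}
Step 13: wait(T2) -> count=0 queue=[T6,T2] holders={T5}
Step 14: signal(T5) -> count=0 queue=[T2] holders={T6}
Step 15: wait(T7) -> count=0 queue=[T2,T7] holders={T6}
Step 16: wait(T5) -> count=0 queue=[T2,T7,T5] holders={T6}
Step 17: wait(T3) -> count=0 queue=[T2,T7,T5,T3] holders={T6}
Step 18: wait(T4) -> count=0 queue=[T2,T7,T5,T3,T4] holders={T6}
Step 19: signal(T6) -> count=0 queue=[T7,T5,T3,T4] holders={T2}
Step 20: signal(T2) -> count=0 queue=[T5,T3,T4] holders={T7}
Final holders: T7

Answer: T7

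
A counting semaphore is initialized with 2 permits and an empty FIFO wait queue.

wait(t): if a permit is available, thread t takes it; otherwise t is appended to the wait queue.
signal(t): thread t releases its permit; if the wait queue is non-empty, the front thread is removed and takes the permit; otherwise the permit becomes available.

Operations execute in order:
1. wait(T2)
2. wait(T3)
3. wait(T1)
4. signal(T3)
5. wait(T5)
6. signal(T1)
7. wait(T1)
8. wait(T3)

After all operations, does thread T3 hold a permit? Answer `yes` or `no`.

Step 1: wait(T2) -> count=1 queue=[] holders={T2}
Step 2: wait(T3) -> count=0 queue=[] holders={T2,T3}
Step 3: wait(T1) -> count=0 queue=[T1] holders={T2,T3}
Step 4: signal(T3) -> count=0 queue=[] holders={T1,T2}
Step 5: wait(T5) -> count=0 queue=[T5] holders={T1,T2}
Step 6: signal(T1) -> count=0 queue=[] holders={T2,T5}
Step 7: wait(T1) -> count=0 queue=[T1] holders={T2,T5}
Step 8: wait(T3) -> count=0 queue=[T1,T3] holders={T2,T5}
Final holders: {T2,T5} -> T3 not in holders

Answer: no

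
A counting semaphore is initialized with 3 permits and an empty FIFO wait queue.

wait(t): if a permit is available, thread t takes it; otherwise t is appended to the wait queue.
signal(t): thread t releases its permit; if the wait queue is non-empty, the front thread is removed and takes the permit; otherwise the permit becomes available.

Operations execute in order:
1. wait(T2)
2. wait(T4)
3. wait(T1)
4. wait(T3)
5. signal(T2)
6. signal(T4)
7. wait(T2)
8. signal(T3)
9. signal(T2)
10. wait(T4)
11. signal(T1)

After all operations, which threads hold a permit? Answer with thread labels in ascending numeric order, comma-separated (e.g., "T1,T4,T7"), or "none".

Answer: T4

Derivation:
Step 1: wait(T2) -> count=2 queue=[] holders={T2}
Step 2: wait(T4) -> count=1 queue=[] holders={T2,T4}
Step 3: wait(T1) -> count=0 queue=[] holders={T1,T2,T4}
Step 4: wait(T3) -> count=0 queue=[T3] holders={T1,T2,T4}
Step 5: signal(T2) -> count=0 queue=[] holders={T1,T3,T4}
Step 6: signal(T4) -> count=1 queue=[] holders={T1,T3}
Step 7: wait(T2) -> count=0 queue=[] holders={T1,T2,T3}
Step 8: signal(T3) -> count=1 queue=[] holders={T1,T2}
Step 9: signal(T2) -> count=2 queue=[] holders={T1}
Step 10: wait(T4) -> count=1 queue=[] holders={T1,T4}
Step 11: signal(T1) -> count=2 queue=[] holders={T4}
Final holders: T4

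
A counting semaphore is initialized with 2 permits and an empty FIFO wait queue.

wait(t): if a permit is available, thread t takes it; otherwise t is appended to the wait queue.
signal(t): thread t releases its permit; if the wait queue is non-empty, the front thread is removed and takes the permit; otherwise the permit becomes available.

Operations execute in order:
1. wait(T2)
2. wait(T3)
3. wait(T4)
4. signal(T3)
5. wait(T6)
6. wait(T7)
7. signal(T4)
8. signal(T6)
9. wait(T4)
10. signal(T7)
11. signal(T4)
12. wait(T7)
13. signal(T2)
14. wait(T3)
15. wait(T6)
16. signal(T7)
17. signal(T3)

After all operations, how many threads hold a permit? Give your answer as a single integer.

Step 1: wait(T2) -> count=1 queue=[] holders={T2}
Step 2: wait(T3) -> count=0 queue=[] holders={T2,T3}
Step 3: wait(T4) -> count=0 queue=[T4] holders={T2,T3}
Step 4: signal(T3) -> count=0 queue=[] holders={T2,T4}
Step 5: wait(T6) -> count=0 queue=[T6] holders={T2,T4}
Step 6: wait(T7) -> count=0 queue=[T6,T7] holders={T2,T4}
Step 7: signal(T4) -> count=0 queue=[T7] holders={T2,T6}
Step 8: signal(T6) -> count=0 queue=[] holders={T2,T7}
Step 9: wait(T4) -> count=0 queue=[T4] holders={T2,T7}
Step 10: signal(T7) -> count=0 queue=[] holders={T2,T4}
Step 11: signal(T4) -> count=1 queue=[] holders={T2}
Step 12: wait(T7) -> count=0 queue=[] holders={T2,T7}
Step 13: signal(T2) -> count=1 queue=[] holders={T7}
Step 14: wait(T3) -> count=0 queue=[] holders={T3,T7}
Step 15: wait(T6) -> count=0 queue=[T6] holders={T3,T7}
Step 16: signal(T7) -> count=0 queue=[] holders={T3,T6}
Step 17: signal(T3) -> count=1 queue=[] holders={T6}
Final holders: {T6} -> 1 thread(s)

Answer: 1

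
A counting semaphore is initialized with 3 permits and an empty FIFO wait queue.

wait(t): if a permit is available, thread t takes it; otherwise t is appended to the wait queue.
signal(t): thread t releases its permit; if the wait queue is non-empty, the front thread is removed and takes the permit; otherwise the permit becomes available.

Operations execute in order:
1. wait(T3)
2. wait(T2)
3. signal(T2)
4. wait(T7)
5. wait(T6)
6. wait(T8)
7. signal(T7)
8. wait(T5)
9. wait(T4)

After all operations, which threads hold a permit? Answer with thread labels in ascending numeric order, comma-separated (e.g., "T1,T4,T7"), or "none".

Answer: T3,T6,T8

Derivation:
Step 1: wait(T3) -> count=2 queue=[] holders={T3}
Step 2: wait(T2) -> count=1 queue=[] holders={T2,T3}
Step 3: signal(T2) -> count=2 queue=[] holders={T3}
Step 4: wait(T7) -> count=1 queue=[] holders={T3,T7}
Step 5: wait(T6) -> count=0 queue=[] holders={T3,T6,T7}
Step 6: wait(T8) -> count=0 queue=[T8] holders={T3,T6,T7}
Step 7: signal(T7) -> count=0 queue=[] holders={T3,T6,T8}
Step 8: wait(T5) -> count=0 queue=[T5] holders={T3,T6,T8}
Step 9: wait(T4) -> count=0 queue=[T5,T4] holders={T3,T6,T8}
Final holders: T3,T6,T8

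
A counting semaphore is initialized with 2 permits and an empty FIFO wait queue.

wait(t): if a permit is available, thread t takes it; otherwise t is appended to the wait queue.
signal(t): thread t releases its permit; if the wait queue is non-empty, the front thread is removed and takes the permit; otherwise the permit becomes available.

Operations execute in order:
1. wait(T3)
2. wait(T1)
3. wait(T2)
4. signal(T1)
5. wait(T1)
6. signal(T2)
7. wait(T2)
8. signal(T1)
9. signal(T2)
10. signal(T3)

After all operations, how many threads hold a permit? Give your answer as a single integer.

Answer: 0

Derivation:
Step 1: wait(T3) -> count=1 queue=[] holders={T3}
Step 2: wait(T1) -> count=0 queue=[] holders={T1,T3}
Step 3: wait(T2) -> count=0 queue=[T2] holders={T1,T3}
Step 4: signal(T1) -> count=0 queue=[] holders={T2,T3}
Step 5: wait(T1) -> count=0 queue=[T1] holders={T2,T3}
Step 6: signal(T2) -> count=0 queue=[] holders={T1,T3}
Step 7: wait(T2) -> count=0 queue=[T2] holders={T1,T3}
Step 8: signal(T1) -> count=0 queue=[] holders={T2,T3}
Step 9: signal(T2) -> count=1 queue=[] holders={T3}
Step 10: signal(T3) -> count=2 queue=[] holders={none}
Final holders: {none} -> 0 thread(s)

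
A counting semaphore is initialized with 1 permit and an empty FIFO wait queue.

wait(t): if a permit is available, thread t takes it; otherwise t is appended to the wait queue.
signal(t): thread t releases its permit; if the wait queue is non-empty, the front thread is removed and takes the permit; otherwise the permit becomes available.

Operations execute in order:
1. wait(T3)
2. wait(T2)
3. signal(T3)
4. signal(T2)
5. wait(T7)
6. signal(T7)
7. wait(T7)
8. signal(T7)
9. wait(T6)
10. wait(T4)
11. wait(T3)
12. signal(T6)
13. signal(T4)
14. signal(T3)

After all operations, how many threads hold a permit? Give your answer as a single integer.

Answer: 0

Derivation:
Step 1: wait(T3) -> count=0 queue=[] holders={T3}
Step 2: wait(T2) -> count=0 queue=[T2] holders={T3}
Step 3: signal(T3) -> count=0 queue=[] holders={T2}
Step 4: signal(T2) -> count=1 queue=[] holders={none}
Step 5: wait(T7) -> count=0 queue=[] holders={T7}
Step 6: signal(T7) -> count=1 queue=[] holders={none}
Step 7: wait(T7) -> count=0 queue=[] holders={T7}
Step 8: signal(T7) -> count=1 queue=[] holders={none}
Step 9: wait(T6) -> count=0 queue=[] holders={T6}
Step 10: wait(T4) -> count=0 queue=[T4] holders={T6}
Step 11: wait(T3) -> count=0 queue=[T4,T3] holders={T6}
Step 12: signal(T6) -> count=0 queue=[T3] holders={T4}
Step 13: signal(T4) -> count=0 queue=[] holders={T3}
Step 14: signal(T3) -> count=1 queue=[] holders={none}
Final holders: {none} -> 0 thread(s)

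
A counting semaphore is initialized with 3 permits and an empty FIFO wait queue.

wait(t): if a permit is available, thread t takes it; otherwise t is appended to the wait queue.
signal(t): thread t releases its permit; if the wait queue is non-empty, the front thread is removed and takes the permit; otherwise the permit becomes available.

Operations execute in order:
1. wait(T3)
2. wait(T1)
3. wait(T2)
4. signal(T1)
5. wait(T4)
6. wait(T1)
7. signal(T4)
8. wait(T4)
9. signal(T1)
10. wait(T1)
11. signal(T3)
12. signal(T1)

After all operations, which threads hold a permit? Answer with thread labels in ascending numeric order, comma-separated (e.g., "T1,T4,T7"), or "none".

Answer: T2,T4

Derivation:
Step 1: wait(T3) -> count=2 queue=[] holders={T3}
Step 2: wait(T1) -> count=1 queue=[] holders={T1,T3}
Step 3: wait(T2) -> count=0 queue=[] holders={T1,T2,T3}
Step 4: signal(T1) -> count=1 queue=[] holders={T2,T3}
Step 5: wait(T4) -> count=0 queue=[] holders={T2,T3,T4}
Step 6: wait(T1) -> count=0 queue=[T1] holders={T2,T3,T4}
Step 7: signal(T4) -> count=0 queue=[] holders={T1,T2,T3}
Step 8: wait(T4) -> count=0 queue=[T4] holders={T1,T2,T3}
Step 9: signal(T1) -> count=0 queue=[] holders={T2,T3,T4}
Step 10: wait(T1) -> count=0 queue=[T1] holders={T2,T3,T4}
Step 11: signal(T3) -> count=0 queue=[] holders={T1,T2,T4}
Step 12: signal(T1) -> count=1 queue=[] holders={T2,T4}
Final holders: T2,T4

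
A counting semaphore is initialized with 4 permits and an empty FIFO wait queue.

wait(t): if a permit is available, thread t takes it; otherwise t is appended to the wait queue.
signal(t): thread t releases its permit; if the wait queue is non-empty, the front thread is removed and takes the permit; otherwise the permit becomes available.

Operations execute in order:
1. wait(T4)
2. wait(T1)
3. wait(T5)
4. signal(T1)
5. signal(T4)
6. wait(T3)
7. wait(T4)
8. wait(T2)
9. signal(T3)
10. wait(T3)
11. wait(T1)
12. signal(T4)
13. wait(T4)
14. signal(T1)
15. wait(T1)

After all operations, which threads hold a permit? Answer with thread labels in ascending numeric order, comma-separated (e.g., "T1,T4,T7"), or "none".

Step 1: wait(T4) -> count=3 queue=[] holders={T4}
Step 2: wait(T1) -> count=2 queue=[] holders={T1,T4}
Step 3: wait(T5) -> count=1 queue=[] holders={T1,T4,T5}
Step 4: signal(T1) -> count=2 queue=[] holders={T4,T5}
Step 5: signal(T4) -> count=3 queue=[] holders={T5}
Step 6: wait(T3) -> count=2 queue=[] holders={T3,T5}
Step 7: wait(T4) -> count=1 queue=[] holders={T3,T4,T5}
Step 8: wait(T2) -> count=0 queue=[] holders={T2,T3,T4,T5}
Step 9: signal(T3) -> count=1 queue=[] holders={T2,T4,T5}
Step 10: wait(T3) -> count=0 queue=[] holders={T2,T3,T4,T5}
Step 11: wait(T1) -> count=0 queue=[T1] holders={T2,T3,T4,T5}
Step 12: signal(T4) -> count=0 queue=[] holders={T1,T2,T3,T5}
Step 13: wait(T4) -> count=0 queue=[T4] holders={T1,T2,T3,T5}
Step 14: signal(T1) -> count=0 queue=[] holders={T2,T3,T4,T5}
Step 15: wait(T1) -> count=0 queue=[T1] holders={T2,T3,T4,T5}
Final holders: T2,T3,T4,T5

Answer: T2,T3,T4,T5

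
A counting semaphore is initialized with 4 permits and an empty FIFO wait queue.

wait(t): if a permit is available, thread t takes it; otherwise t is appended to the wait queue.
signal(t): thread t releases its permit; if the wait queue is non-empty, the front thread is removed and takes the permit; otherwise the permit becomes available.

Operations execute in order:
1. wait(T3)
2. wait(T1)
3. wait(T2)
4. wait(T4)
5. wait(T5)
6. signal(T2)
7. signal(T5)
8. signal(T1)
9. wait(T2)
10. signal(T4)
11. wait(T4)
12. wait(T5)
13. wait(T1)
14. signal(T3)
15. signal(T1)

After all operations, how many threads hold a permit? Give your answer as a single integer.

Step 1: wait(T3) -> count=3 queue=[] holders={T3}
Step 2: wait(T1) -> count=2 queue=[] holders={T1,T3}
Step 3: wait(T2) -> count=1 queue=[] holders={T1,T2,T3}
Step 4: wait(T4) -> count=0 queue=[] holders={T1,T2,T3,T4}
Step 5: wait(T5) -> count=0 queue=[T5] holders={T1,T2,T3,T4}
Step 6: signal(T2) -> count=0 queue=[] holders={T1,T3,T4,T5}
Step 7: signal(T5) -> count=1 queue=[] holders={T1,T3,T4}
Step 8: signal(T1) -> count=2 queue=[] holders={T3,T4}
Step 9: wait(T2) -> count=1 queue=[] holders={T2,T3,T4}
Step 10: signal(T4) -> count=2 queue=[] holders={T2,T3}
Step 11: wait(T4) -> count=1 queue=[] holders={T2,T3,T4}
Step 12: wait(T5) -> count=0 queue=[] holders={T2,T3,T4,T5}
Step 13: wait(T1) -> count=0 queue=[T1] holders={T2,T3,T4,T5}
Step 14: signal(T3) -> count=0 queue=[] holders={T1,T2,T4,T5}
Step 15: signal(T1) -> count=1 queue=[] holders={T2,T4,T5}
Final holders: {T2,T4,T5} -> 3 thread(s)

Answer: 3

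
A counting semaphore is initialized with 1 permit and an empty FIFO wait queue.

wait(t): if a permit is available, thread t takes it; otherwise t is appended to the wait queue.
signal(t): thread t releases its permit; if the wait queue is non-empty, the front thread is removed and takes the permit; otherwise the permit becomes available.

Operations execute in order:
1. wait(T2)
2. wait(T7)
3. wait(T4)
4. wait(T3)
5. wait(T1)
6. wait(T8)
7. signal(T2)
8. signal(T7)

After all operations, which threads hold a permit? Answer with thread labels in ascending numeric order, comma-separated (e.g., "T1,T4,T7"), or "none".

Answer: T4

Derivation:
Step 1: wait(T2) -> count=0 queue=[] holders={T2}
Step 2: wait(T7) -> count=0 queue=[T7] holders={T2}
Step 3: wait(T4) -> count=0 queue=[T7,T4] holders={T2}
Step 4: wait(T3) -> count=0 queue=[T7,T4,T3] holders={T2}
Step 5: wait(T1) -> count=0 queue=[T7,T4,T3,T1] holders={T2}
Step 6: wait(T8) -> count=0 queue=[T7,T4,T3,T1,T8] holders={T2}
Step 7: signal(T2) -> count=0 queue=[T4,T3,T1,T8] holders={T7}
Step 8: signal(T7) -> count=0 queue=[T3,T1,T8] holders={T4}
Final holders: T4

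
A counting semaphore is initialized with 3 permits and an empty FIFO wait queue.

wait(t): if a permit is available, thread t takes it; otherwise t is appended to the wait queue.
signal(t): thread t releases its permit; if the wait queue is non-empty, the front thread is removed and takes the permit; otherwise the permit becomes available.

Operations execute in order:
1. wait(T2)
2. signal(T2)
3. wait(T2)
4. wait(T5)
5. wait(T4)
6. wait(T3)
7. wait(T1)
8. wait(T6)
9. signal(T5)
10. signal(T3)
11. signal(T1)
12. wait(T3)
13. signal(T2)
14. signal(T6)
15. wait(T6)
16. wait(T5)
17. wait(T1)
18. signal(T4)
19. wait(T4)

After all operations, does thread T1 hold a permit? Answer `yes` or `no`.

Step 1: wait(T2) -> count=2 queue=[] holders={T2}
Step 2: signal(T2) -> count=3 queue=[] holders={none}
Step 3: wait(T2) -> count=2 queue=[] holders={T2}
Step 4: wait(T5) -> count=1 queue=[] holders={T2,T5}
Step 5: wait(T4) -> count=0 queue=[] holders={T2,T4,T5}
Step 6: wait(T3) -> count=0 queue=[T3] holders={T2,T4,T5}
Step 7: wait(T1) -> count=0 queue=[T3,T1] holders={T2,T4,T5}
Step 8: wait(T6) -> count=0 queue=[T3,T1,T6] holders={T2,T4,T5}
Step 9: signal(T5) -> count=0 queue=[T1,T6] holders={T2,T3,T4}
Step 10: signal(T3) -> count=0 queue=[T6] holders={T1,T2,T4}
Step 11: signal(T1) -> count=0 queue=[] holders={T2,T4,T6}
Step 12: wait(T3) -> count=0 queue=[T3] holders={T2,T4,T6}
Step 13: signal(T2) -> count=0 queue=[] holders={T3,T4,T6}
Step 14: signal(T6) -> count=1 queue=[] holders={T3,T4}
Step 15: wait(T6) -> count=0 queue=[] holders={T3,T4,T6}
Step 16: wait(T5) -> count=0 queue=[T5] holders={T3,T4,T6}
Step 17: wait(T1) -> count=0 queue=[T5,T1] holders={T3,T4,T6}
Step 18: signal(T4) -> count=0 queue=[T1] holders={T3,T5,T6}
Step 19: wait(T4) -> count=0 queue=[T1,T4] holders={T3,T5,T6}
Final holders: {T3,T5,T6} -> T1 not in holders

Answer: no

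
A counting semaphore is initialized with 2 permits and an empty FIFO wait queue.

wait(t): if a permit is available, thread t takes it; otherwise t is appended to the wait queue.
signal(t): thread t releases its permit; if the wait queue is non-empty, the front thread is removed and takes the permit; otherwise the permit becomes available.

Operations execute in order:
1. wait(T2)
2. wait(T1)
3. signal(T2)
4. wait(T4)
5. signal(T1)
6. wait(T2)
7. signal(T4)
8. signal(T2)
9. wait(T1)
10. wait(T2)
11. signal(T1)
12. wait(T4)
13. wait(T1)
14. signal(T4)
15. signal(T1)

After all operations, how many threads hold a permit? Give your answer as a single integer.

Answer: 1

Derivation:
Step 1: wait(T2) -> count=1 queue=[] holders={T2}
Step 2: wait(T1) -> count=0 queue=[] holders={T1,T2}
Step 3: signal(T2) -> count=1 queue=[] holders={T1}
Step 4: wait(T4) -> count=0 queue=[] holders={T1,T4}
Step 5: signal(T1) -> count=1 queue=[] holders={T4}
Step 6: wait(T2) -> count=0 queue=[] holders={T2,T4}
Step 7: signal(T4) -> count=1 queue=[] holders={T2}
Step 8: signal(T2) -> count=2 queue=[] holders={none}
Step 9: wait(T1) -> count=1 queue=[] holders={T1}
Step 10: wait(T2) -> count=0 queue=[] holders={T1,T2}
Step 11: signal(T1) -> count=1 queue=[] holders={T2}
Step 12: wait(T4) -> count=0 queue=[] holders={T2,T4}
Step 13: wait(T1) -> count=0 queue=[T1] holders={T2,T4}
Step 14: signal(T4) -> count=0 queue=[] holders={T1,T2}
Step 15: signal(T1) -> count=1 queue=[] holders={T2}
Final holders: {T2} -> 1 thread(s)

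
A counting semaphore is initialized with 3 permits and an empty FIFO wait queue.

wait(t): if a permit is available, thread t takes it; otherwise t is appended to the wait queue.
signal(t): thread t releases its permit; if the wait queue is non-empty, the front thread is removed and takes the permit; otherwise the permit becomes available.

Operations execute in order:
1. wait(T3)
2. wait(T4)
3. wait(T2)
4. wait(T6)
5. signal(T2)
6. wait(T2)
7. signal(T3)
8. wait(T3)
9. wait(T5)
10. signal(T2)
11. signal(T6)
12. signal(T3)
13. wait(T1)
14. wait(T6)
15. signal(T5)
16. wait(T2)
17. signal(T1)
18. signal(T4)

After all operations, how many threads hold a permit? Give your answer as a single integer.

Step 1: wait(T3) -> count=2 queue=[] holders={T3}
Step 2: wait(T4) -> count=1 queue=[] holders={T3,T4}
Step 3: wait(T2) -> count=0 queue=[] holders={T2,T3,T4}
Step 4: wait(T6) -> count=0 queue=[T6] holders={T2,T3,T4}
Step 5: signal(T2) -> count=0 queue=[] holders={T3,T4,T6}
Step 6: wait(T2) -> count=0 queue=[T2] holders={T3,T4,T6}
Step 7: signal(T3) -> count=0 queue=[] holders={T2,T4,T6}
Step 8: wait(T3) -> count=0 queue=[T3] holders={T2,T4,T6}
Step 9: wait(T5) -> count=0 queue=[T3,T5] holders={T2,T4,T6}
Step 10: signal(T2) -> count=0 queue=[T5] holders={T3,T4,T6}
Step 11: signal(T6) -> count=0 queue=[] holders={T3,T4,T5}
Step 12: signal(T3) -> count=1 queue=[] holders={T4,T5}
Step 13: wait(T1) -> count=0 queue=[] holders={T1,T4,T5}
Step 14: wait(T6) -> count=0 queue=[T6] holders={T1,T4,T5}
Step 15: signal(T5) -> count=0 queue=[] holders={T1,T4,T6}
Step 16: wait(T2) -> count=0 queue=[T2] holders={T1,T4,T6}
Step 17: signal(T1) -> count=0 queue=[] holders={T2,T4,T6}
Step 18: signal(T4) -> count=1 queue=[] holders={T2,T6}
Final holders: {T2,T6} -> 2 thread(s)

Answer: 2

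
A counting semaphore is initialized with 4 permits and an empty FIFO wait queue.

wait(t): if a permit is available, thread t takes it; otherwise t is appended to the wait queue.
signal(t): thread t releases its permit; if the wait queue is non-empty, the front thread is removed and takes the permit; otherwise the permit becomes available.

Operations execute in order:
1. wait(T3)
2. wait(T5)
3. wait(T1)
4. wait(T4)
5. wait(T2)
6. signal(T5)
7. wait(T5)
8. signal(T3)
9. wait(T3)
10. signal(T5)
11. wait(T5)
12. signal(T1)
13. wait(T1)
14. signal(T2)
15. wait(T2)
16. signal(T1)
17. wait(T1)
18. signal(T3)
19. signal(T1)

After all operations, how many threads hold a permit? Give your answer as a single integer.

Step 1: wait(T3) -> count=3 queue=[] holders={T3}
Step 2: wait(T5) -> count=2 queue=[] holders={T3,T5}
Step 3: wait(T1) -> count=1 queue=[] holders={T1,T3,T5}
Step 4: wait(T4) -> count=0 queue=[] holders={T1,T3,T4,T5}
Step 5: wait(T2) -> count=0 queue=[T2] holders={T1,T3,T4,T5}
Step 6: signal(T5) -> count=0 queue=[] holders={T1,T2,T3,T4}
Step 7: wait(T5) -> count=0 queue=[T5] holders={T1,T2,T3,T4}
Step 8: signal(T3) -> count=0 queue=[] holders={T1,T2,T4,T5}
Step 9: wait(T3) -> count=0 queue=[T3] holders={T1,T2,T4,T5}
Step 10: signal(T5) -> count=0 queue=[] holders={T1,T2,T3,T4}
Step 11: wait(T5) -> count=0 queue=[T5] holders={T1,T2,T3,T4}
Step 12: signal(T1) -> count=0 queue=[] holders={T2,T3,T4,T5}
Step 13: wait(T1) -> count=0 queue=[T1] holders={T2,T3,T4,T5}
Step 14: signal(T2) -> count=0 queue=[] holders={T1,T3,T4,T5}
Step 15: wait(T2) -> count=0 queue=[T2] holders={T1,T3,T4,T5}
Step 16: signal(T1) -> count=0 queue=[] holders={T2,T3,T4,T5}
Step 17: wait(T1) -> count=0 queue=[T1] holders={T2,T3,T4,T5}
Step 18: signal(T3) -> count=0 queue=[] holders={T1,T2,T4,T5}
Step 19: signal(T1) -> count=1 queue=[] holders={T2,T4,T5}
Final holders: {T2,T4,T5} -> 3 thread(s)

Answer: 3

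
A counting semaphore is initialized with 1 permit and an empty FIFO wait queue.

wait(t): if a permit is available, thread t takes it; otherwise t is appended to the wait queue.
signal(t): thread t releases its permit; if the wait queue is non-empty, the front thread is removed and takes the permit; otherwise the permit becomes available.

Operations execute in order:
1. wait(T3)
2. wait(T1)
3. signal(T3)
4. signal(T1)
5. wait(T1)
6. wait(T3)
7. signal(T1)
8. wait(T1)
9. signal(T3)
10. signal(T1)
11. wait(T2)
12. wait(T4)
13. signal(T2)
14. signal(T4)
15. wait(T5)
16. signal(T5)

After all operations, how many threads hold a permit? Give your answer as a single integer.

Step 1: wait(T3) -> count=0 queue=[] holders={T3}
Step 2: wait(T1) -> count=0 queue=[T1] holders={T3}
Step 3: signal(T3) -> count=0 queue=[] holders={T1}
Step 4: signal(T1) -> count=1 queue=[] holders={none}
Step 5: wait(T1) -> count=0 queue=[] holders={T1}
Step 6: wait(T3) -> count=0 queue=[T3] holders={T1}
Step 7: signal(T1) -> count=0 queue=[] holders={T3}
Step 8: wait(T1) -> count=0 queue=[T1] holders={T3}
Step 9: signal(T3) -> count=0 queue=[] holders={T1}
Step 10: signal(T1) -> count=1 queue=[] holders={none}
Step 11: wait(T2) -> count=0 queue=[] holders={T2}
Step 12: wait(T4) -> count=0 queue=[T4] holders={T2}
Step 13: signal(T2) -> count=0 queue=[] holders={T4}
Step 14: signal(T4) -> count=1 queue=[] holders={none}
Step 15: wait(T5) -> count=0 queue=[] holders={T5}
Step 16: signal(T5) -> count=1 queue=[] holders={none}
Final holders: {none} -> 0 thread(s)

Answer: 0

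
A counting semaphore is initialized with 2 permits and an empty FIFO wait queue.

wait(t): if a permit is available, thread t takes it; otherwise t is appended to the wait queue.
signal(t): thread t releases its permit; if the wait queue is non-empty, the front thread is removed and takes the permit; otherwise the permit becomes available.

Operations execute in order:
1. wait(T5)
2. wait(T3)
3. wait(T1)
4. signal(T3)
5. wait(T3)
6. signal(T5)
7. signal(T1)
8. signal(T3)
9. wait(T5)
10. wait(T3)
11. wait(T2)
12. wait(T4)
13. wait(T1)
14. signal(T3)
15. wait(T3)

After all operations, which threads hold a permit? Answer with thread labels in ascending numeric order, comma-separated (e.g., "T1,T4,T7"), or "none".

Answer: T2,T5

Derivation:
Step 1: wait(T5) -> count=1 queue=[] holders={T5}
Step 2: wait(T3) -> count=0 queue=[] holders={T3,T5}
Step 3: wait(T1) -> count=0 queue=[T1] holders={T3,T5}
Step 4: signal(T3) -> count=0 queue=[] holders={T1,T5}
Step 5: wait(T3) -> count=0 queue=[T3] holders={T1,T5}
Step 6: signal(T5) -> count=0 queue=[] holders={T1,T3}
Step 7: signal(T1) -> count=1 queue=[] holders={T3}
Step 8: signal(T3) -> count=2 queue=[] holders={none}
Step 9: wait(T5) -> count=1 queue=[] holders={T5}
Step 10: wait(T3) -> count=0 queue=[] holders={T3,T5}
Step 11: wait(T2) -> count=0 queue=[T2] holders={T3,T5}
Step 12: wait(T4) -> count=0 queue=[T2,T4] holders={T3,T5}
Step 13: wait(T1) -> count=0 queue=[T2,T4,T1] holders={T3,T5}
Step 14: signal(T3) -> count=0 queue=[T4,T1] holders={T2,T5}
Step 15: wait(T3) -> count=0 queue=[T4,T1,T3] holders={T2,T5}
Final holders: T2,T5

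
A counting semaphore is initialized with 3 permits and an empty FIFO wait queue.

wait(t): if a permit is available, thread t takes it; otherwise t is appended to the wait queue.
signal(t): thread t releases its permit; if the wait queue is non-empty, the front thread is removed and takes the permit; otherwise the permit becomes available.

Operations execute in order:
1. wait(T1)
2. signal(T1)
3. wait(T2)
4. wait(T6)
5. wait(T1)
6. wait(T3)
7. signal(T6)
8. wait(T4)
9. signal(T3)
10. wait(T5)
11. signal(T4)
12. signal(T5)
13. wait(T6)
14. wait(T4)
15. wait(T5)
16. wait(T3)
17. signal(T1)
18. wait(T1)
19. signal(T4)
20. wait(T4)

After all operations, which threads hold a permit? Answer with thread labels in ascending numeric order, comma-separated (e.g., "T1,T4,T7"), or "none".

Answer: T2,T5,T6

Derivation:
Step 1: wait(T1) -> count=2 queue=[] holders={T1}
Step 2: signal(T1) -> count=3 queue=[] holders={none}
Step 3: wait(T2) -> count=2 queue=[] holders={T2}
Step 4: wait(T6) -> count=1 queue=[] holders={T2,T6}
Step 5: wait(T1) -> count=0 queue=[] holders={T1,T2,T6}
Step 6: wait(T3) -> count=0 queue=[T3] holders={T1,T2,T6}
Step 7: signal(T6) -> count=0 queue=[] holders={T1,T2,T3}
Step 8: wait(T4) -> count=0 queue=[T4] holders={T1,T2,T3}
Step 9: signal(T3) -> count=0 queue=[] holders={T1,T2,T4}
Step 10: wait(T5) -> count=0 queue=[T5] holders={T1,T2,T4}
Step 11: signal(T4) -> count=0 queue=[] holders={T1,T2,T5}
Step 12: signal(T5) -> count=1 queue=[] holders={T1,T2}
Step 13: wait(T6) -> count=0 queue=[] holders={T1,T2,T6}
Step 14: wait(T4) -> count=0 queue=[T4] holders={T1,T2,T6}
Step 15: wait(T5) -> count=0 queue=[T4,T5] holders={T1,T2,T6}
Step 16: wait(T3) -> count=0 queue=[T4,T5,T3] holders={T1,T2,T6}
Step 17: signal(T1) -> count=0 queue=[T5,T3] holders={T2,T4,T6}
Step 18: wait(T1) -> count=0 queue=[T5,T3,T1] holders={T2,T4,T6}
Step 19: signal(T4) -> count=0 queue=[T3,T1] holders={T2,T5,T6}
Step 20: wait(T4) -> count=0 queue=[T3,T1,T4] holders={T2,T5,T6}
Final holders: T2,T5,T6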